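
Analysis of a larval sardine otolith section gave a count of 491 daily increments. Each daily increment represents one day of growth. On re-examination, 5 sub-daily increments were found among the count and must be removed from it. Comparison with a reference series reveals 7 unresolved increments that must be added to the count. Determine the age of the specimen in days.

After corrections the count is 491 − 5 + 7 = 493 daily increments.
One daily increment per day makes the duration 493 days.

493 days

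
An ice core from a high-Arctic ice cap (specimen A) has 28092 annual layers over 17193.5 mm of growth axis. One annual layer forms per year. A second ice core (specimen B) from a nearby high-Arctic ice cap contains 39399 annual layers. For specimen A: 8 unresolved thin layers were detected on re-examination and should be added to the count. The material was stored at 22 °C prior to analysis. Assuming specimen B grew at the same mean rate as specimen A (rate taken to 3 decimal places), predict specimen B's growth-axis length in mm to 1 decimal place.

Specimen A: true annual layer count = 28092 + 8 = 28100.
A: Mean rate = 17193.5 mm / 28100 years ≈ 0.612 mm/yr.
For B, 0.612 mm/year × 39399 years = 24112.2 mm.

24112.2 mm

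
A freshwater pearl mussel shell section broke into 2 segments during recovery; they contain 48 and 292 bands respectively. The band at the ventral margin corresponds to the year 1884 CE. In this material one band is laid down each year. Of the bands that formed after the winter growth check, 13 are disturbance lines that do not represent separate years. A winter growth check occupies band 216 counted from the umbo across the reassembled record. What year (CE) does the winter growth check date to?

1773 CE

Total bands = 48 + 292 = 340.
340 − 216 = 124 bands lie beyond the winter growth check toward the ventral margin.
Removing the 13 false bands leaves 124 − 13 = 111 true bands beyond the winter growth check.
1884 − 111 = 1773 CE.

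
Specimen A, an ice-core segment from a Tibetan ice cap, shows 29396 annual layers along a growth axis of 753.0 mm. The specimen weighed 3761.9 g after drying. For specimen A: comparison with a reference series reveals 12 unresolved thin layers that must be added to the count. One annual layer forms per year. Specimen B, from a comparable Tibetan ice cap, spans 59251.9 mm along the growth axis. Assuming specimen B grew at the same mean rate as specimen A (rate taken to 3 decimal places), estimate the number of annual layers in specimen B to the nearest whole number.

2278919 annual layers

Specimen A: adjusted count: 29396 + 12 = 29408 annual layers.
A: Extension rate ≈ 753.0 / 29408 = 0.026 mm/year.
B spans 59251.9 / 0.026 = 2278919.23 years ≈ 2278919 annual layers.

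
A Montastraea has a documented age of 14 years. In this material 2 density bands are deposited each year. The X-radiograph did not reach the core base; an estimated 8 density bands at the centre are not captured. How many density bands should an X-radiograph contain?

14 years at 2 density bands per year gives 14 × 2 = 28 density bands.
28 − 8 missed = 20 density bands expected in the prepared section.

20 density bands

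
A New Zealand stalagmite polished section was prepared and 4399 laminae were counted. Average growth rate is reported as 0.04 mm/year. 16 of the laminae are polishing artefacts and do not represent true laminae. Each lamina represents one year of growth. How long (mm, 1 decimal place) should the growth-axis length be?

Correcting the raw count gives 4399 − 16 = 4383 true laminae.
4383 years at 0.04 mm/year gives 0.04 × 4383 = 175.3 mm.

175.3 mm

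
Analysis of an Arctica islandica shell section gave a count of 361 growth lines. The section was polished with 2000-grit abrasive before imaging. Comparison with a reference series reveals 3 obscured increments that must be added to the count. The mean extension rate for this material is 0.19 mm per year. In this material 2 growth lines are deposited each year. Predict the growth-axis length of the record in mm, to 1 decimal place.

True growth line count = 361 + 3 = 364.
With 2 growth lines per year, 364 / 2 = 182 years.
182 years at 0.19 mm/year gives 0.19 × 182 = 34.6 mm.

34.6 mm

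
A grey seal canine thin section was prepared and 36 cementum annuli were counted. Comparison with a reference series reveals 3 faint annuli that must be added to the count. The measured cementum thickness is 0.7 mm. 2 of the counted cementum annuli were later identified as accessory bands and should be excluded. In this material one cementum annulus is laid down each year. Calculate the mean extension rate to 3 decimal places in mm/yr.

After corrections the count is 36 − 2 + 3 = 37 cementum annuli.
Mean rate = 0.7 mm / 37 years ≈ 0.019 mm/yr.

0.019 mm/yr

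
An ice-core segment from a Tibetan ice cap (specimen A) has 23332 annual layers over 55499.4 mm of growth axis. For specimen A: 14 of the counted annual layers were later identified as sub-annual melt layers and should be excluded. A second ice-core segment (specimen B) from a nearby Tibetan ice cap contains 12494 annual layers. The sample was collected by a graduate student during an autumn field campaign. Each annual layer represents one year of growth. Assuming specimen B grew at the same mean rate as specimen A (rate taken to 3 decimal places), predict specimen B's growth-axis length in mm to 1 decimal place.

29735.7 mm

Specimen A: after corrections the count is 23332 − 14 = 23318 annual layers.
A: Mean rate = 55499.4 mm / 23318 years ≈ 2.380 mm/year.
B's length ≈ 2.380 × 12494 = 29735.7 mm.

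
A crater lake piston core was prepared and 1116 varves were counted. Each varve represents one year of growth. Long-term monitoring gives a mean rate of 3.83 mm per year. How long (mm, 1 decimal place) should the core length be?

4274.3 mm

1116 years of growth are recorded.
1116 years at 3.83 mm/year gives 3.83 × 1116 = 4274.3 mm.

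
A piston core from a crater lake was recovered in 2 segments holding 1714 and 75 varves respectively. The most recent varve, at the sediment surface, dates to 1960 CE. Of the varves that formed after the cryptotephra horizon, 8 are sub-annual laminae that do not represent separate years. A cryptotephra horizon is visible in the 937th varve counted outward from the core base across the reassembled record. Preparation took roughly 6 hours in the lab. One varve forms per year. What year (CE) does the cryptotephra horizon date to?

Total varves = 1714 + 75 = 1789.
1789 − 937 = 852 varves lie beyond the cryptotephra horizon toward the sediment surface.
852 − 8 false = 844 true varves after the cryptotephra horizon.
Counting back 844 years from 1960 CE places the cryptotephra horizon in 1960 − 844 = 1116 CE.

1116 CE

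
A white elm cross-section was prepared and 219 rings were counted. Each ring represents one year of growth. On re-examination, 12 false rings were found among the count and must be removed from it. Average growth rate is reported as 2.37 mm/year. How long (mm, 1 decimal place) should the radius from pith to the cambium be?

Adjusted count: 219 − 12 = 207 rings.
Predicted length = 2.37 mm/year × 207 years = 490.6 mm.

490.6 mm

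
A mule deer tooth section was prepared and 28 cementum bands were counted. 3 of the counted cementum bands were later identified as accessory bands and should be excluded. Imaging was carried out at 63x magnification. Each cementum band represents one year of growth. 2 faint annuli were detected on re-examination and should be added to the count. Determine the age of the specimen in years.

27 yr

True cementum band count = 28 − 3 + 2 = 27.
One cementum band per year makes the duration 27 years.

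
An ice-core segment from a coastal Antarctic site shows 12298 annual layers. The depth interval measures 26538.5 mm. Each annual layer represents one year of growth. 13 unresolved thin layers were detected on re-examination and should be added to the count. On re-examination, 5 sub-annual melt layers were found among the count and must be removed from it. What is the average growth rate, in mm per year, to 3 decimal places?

After corrections the count is 12298 − 5 + 13 = 12306 annual layers.
26538.5 mm over 12306 years gives 26538.5 / 12306 ≈ 2.157 mm per year.

2.157 mm per year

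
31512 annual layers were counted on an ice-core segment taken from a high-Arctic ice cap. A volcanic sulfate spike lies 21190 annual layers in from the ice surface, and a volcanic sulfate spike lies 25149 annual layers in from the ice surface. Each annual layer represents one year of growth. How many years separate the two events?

25149 − 21190 = 3959 annual layers lie between the two events.
At one annual layer per year, 3959 years elapsed between them.

3959 years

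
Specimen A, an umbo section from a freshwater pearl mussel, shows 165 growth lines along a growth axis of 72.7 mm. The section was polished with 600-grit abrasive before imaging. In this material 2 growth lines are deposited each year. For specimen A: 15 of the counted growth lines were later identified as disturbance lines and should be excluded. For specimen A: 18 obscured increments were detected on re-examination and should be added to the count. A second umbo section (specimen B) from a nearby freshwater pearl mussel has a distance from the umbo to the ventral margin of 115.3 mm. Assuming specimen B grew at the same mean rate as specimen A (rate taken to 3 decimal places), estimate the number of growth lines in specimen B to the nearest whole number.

267 growth lines

Specimen A: after corrections the count is 165 − 15 + 18 = 168 growth lines.
Specimen A: with 2 growth lines per year, 168 / 2 = 84 years.
A: Mean rate = 72.7 mm / 84 years ≈ 0.865 mm/yr.
B spans 115.3 / 0.865 = 133.29 years; at 2 growth lines per year that is 133.29 × 2 ≈ 267 growth lines.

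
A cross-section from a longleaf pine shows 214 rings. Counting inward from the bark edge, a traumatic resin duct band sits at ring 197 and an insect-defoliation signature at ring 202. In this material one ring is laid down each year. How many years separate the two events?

5 years

Separation: 202 − 197 = 5 rings.
One ring per year makes the interval 5 years.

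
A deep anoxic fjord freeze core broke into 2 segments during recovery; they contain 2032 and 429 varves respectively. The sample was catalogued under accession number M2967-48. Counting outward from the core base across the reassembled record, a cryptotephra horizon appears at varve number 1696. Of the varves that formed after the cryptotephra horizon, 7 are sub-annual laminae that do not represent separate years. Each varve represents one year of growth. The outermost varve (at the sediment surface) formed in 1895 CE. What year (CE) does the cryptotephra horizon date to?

Total varves = 2032 + 429 = 2461.
2461 − 1696 = 765 varves lie beyond the cryptotephra horizon toward the sediment surface.
765 − 7 false = 758 true varves after the cryptotephra horizon.
Counting back 758 years from 1895 CE places the cryptotephra horizon in 1895 − 758 = 1137 CE.

1137 CE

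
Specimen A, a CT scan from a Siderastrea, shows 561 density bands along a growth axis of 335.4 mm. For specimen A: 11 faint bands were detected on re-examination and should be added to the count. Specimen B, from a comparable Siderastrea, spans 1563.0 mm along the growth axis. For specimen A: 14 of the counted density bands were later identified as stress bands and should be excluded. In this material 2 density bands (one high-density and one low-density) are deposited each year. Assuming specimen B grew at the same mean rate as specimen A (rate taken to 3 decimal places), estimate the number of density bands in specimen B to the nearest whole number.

Specimen A: adjusted count: 561 − 14 + 11 = 558 density bands.
Specimen A: dividing by 2 density bands per year: 558 / 2 = 279 years.
A: Extension rate ≈ 335.4 / 279 = 1.202 mm/yr.
Specimen B: 1563.0 mm / 1.202 mm per year = 1300.33 years; at 2 density bands per year that is 1300.33 × 2 ≈ 2601 density bands.

2601 density bands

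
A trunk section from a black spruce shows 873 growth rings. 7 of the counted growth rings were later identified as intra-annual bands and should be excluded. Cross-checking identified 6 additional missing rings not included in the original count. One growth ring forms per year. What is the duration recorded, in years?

Adjusted count: 873 − 7 + 6 = 872 growth rings.
With a one-to-one growth ring periodicity this is 872 years.

872 years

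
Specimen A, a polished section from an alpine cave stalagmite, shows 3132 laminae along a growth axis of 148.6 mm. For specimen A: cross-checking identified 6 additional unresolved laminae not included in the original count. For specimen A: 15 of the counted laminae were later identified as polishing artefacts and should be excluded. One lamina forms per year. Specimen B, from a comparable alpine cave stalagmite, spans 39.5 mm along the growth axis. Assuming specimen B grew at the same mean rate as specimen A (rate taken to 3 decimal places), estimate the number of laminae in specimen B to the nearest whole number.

Specimen A: true lamina count = 3132 − 15 + 6 = 3123.
A: Extension rate ≈ 148.6 / 3123 = 0.048 mm/year.
For B, 39.5 / 0.048 = 822.92 years ≈ 823 laminae.

823 laminae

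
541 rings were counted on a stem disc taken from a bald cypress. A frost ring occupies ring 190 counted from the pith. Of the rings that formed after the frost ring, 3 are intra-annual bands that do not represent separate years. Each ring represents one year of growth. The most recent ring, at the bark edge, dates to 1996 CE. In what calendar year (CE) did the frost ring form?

541 − 190 = 351 rings lie beyond the frost ring toward the bark edge.
Excluding 3 false rings: 351 − 3 = 348.
1996 − 348 = 1648 CE.

1648 CE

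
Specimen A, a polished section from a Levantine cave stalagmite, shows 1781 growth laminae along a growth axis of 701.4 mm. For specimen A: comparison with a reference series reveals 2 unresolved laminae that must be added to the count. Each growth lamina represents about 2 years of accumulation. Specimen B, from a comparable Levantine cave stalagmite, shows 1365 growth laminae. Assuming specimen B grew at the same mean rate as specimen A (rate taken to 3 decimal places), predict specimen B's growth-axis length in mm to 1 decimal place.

Specimen A: adjusted count: 1781 + 2 = 1783 growth laminae.
Specimen A: at 2 years per growth lamina, 1783 × 2 = 3566 years.
A: Extension rate ≈ 701.4 / 3566 = 0.197 mm/yr.
Specimen B: multiplying by 2 years per growth lamina: 1365 × 2 = 2730 years. B's length ≈ 0.197 × 2730 = 537.8 mm.

537.8 mm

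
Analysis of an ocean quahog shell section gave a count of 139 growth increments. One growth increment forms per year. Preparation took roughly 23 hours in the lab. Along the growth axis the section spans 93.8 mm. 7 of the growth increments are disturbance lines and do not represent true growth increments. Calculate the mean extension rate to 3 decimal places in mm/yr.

After corrections the count is 139 − 7 = 132 growth increments.
93.8 mm over 132 years gives 93.8 / 132 ≈ 0.711 mm/yr.

0.711 mm/yr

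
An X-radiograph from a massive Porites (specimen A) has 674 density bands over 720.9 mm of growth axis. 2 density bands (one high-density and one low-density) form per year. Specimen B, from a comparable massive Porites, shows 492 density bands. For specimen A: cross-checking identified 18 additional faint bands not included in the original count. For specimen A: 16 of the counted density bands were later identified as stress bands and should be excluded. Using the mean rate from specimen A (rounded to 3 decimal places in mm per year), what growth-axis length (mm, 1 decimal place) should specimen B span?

524.7 mm

Specimen A: correcting the raw count gives 674 − 16 + 18 = 676 true density bands.
Specimen A: 676 density bands at 2 per year is 676 / 2 = 338 years.
A: 720.9 mm over 338 years gives 720.9 / 338 ≈ 2.133 mm/yr.
Specimen B: with 2 density bands per year, 492 / 2 = 246 years. B's length ≈ 2.133 × 246 = 524.7 mm.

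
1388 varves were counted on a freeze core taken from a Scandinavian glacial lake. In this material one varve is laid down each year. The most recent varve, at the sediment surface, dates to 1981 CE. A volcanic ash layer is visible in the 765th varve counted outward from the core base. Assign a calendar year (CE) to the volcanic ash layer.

Between varve 765 and the sediment surface there are 1388 − 765 = 623 varves.
Counting back 623 years from 1981 CE places the volcanic ash layer in 1981 − 623 = 1358 CE.

1358 CE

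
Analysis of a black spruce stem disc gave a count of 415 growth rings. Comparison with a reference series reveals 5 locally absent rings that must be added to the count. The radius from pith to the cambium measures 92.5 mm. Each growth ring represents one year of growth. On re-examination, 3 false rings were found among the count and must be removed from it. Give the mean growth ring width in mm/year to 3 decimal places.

0.222 mm/year

Correcting the raw count gives 415 − 3 + 5 = 417 true growth rings.
92.5 mm over 417 years gives 92.5 / 417 ≈ 0.222 mm/year.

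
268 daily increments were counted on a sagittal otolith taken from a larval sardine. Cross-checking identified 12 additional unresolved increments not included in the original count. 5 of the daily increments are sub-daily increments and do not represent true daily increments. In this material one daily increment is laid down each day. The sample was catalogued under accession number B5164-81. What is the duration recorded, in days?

275 days

After corrections the count is 268 − 5 + 12 = 275 daily increments.
At one daily increment per day, that is 275 days.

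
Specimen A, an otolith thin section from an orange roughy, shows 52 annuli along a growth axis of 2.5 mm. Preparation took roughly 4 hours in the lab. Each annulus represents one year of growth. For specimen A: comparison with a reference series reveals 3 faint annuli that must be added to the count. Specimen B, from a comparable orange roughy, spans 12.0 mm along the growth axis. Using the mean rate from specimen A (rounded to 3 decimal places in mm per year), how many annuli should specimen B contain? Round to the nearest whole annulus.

Specimen A: adjusted count: 52 + 3 = 55 annuli.
A: Mean rate = 2.5 mm / 55 years ≈ 0.045 mm/year.
Specimen B: 12.0 mm / 0.045 mm per year = 266.67 years ≈ 267 annuli.

267 annuli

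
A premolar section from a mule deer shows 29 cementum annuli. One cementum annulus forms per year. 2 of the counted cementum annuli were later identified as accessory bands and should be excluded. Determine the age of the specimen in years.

27 years

Correcting the raw count gives 29 − 2 = 27 true cementum annuli.
At one cementum annulus per year, that is 27 years.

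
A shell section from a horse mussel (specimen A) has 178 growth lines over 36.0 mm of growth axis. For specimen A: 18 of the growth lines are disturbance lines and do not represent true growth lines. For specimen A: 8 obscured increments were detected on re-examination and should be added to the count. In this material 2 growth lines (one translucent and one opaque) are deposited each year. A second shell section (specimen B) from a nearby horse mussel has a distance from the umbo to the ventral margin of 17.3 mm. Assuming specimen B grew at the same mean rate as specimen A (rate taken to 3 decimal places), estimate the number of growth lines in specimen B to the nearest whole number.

Specimen A: correcting the raw count gives 178 − 18 + 8 = 168 true growth lines.
Specimen A: with 2 growth lines per year, 168 / 2 = 84 years.
A: Mean rate = 36.0 mm / 84 years ≈ 0.429 mm/year.
Specimen B: 17.3 mm / 0.429 mm per year = 40.33 years; at 2 growth lines per year that is 40.33 × 2 ≈ 81 growth lines.

81 growth lines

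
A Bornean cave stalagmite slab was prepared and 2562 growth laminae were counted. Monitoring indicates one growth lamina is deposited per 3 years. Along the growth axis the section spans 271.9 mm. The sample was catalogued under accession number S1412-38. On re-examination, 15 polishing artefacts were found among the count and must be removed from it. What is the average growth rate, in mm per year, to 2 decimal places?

Adjusted count: 2562 − 15 = 2547 growth laminae.
Multiplying by 3 years per growth lamina: 2547 × 3 = 7641 years.
271.9 mm over 7641 years gives 271.9 / 7641 ≈ 0.04 mm per year.

0.04 mm per year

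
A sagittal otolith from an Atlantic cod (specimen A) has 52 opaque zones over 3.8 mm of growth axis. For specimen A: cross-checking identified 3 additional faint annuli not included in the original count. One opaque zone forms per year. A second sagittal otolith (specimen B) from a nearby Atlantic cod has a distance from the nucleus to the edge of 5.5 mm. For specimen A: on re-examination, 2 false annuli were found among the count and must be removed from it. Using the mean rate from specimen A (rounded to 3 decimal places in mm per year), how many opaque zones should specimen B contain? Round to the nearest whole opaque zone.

76 opaque zones

Specimen A: true opaque zone count = 52 − 2 + 3 = 53.
A: Extension rate ≈ 3.8 / 53 = 0.072 mm/yr.
For B, 5.5 / 0.072 = 76.39 years ≈ 76 opaque zones.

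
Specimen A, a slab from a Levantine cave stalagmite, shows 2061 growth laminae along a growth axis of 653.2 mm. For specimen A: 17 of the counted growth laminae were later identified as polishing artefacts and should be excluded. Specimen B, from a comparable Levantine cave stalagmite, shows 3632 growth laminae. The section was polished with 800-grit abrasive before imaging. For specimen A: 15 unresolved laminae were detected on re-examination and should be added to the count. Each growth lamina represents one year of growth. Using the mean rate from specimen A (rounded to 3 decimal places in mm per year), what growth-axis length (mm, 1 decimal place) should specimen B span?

Specimen A: adjusted count: 2061 − 17 + 15 = 2059 growth laminae.
A: Mean rate = 653.2 mm / 2059 years ≈ 0.317 mm/yr.
For B, 0.317 mm/year × 3632 years = 1151.3 mm.

1151.3 mm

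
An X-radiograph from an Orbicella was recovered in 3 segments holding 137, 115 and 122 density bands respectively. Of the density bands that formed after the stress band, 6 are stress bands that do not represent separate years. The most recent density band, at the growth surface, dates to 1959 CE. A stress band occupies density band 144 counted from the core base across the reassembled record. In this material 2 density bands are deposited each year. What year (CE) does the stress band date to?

1847 CE

Total density bands = 137 + 115 + 122 = 374.
374 − 144 = 230 density bands lie beyond the stress band toward the growth surface.
Excluding 6 false density bands: 230 − 6 = 224.
Dividing by 2 density bands per year: 224 / 2 = 112 years.
1959 − 112 = 1847 CE.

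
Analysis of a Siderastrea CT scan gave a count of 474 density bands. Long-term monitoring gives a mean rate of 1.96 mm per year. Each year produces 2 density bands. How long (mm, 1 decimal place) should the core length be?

With 2 density bands per year, 474 / 2 = 237 years.
Predicted length = 1.96 mm/year × 237 years = 464.5 mm.

464.5 mm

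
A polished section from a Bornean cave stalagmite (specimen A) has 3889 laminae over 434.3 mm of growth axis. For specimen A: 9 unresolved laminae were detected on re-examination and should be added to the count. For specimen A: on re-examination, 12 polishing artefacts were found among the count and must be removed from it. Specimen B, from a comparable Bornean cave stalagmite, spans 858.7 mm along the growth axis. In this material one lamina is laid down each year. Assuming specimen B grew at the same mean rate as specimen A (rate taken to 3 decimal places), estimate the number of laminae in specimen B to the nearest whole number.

Specimen A: correcting the raw count gives 3889 − 12 + 9 = 3886 true laminae.
A: Extension rate ≈ 434.3 / 3886 = 0.112 mm/year.
For B, 858.7 / 0.112 = 7666.96 years ≈ 7667 laminae.

7667 laminae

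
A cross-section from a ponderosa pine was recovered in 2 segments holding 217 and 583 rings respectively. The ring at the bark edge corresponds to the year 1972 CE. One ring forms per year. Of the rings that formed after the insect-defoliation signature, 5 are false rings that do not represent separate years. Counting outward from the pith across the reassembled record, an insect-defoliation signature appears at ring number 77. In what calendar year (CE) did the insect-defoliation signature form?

1254 CE

Total rings = 217 + 583 = 800.
800 − 77 = 723 rings lie beyond the insect-defoliation signature toward the bark edge.
Excluding 5 false rings: 723 − 5 = 718.
1972 − 718 = 1254 CE.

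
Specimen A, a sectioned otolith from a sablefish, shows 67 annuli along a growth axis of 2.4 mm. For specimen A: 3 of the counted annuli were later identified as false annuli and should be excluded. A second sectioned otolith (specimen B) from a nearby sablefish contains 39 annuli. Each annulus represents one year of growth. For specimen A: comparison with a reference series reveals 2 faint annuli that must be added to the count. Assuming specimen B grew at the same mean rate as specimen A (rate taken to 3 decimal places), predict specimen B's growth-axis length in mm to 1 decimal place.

Specimen A: correcting the raw count gives 67 − 3 + 2 = 66 true annuli.
A: Extension rate ≈ 2.4 / 66 = 0.036 mm/yr.
For B, 0.036 mm/year × 39 years = 1.4 mm.

1.4 mm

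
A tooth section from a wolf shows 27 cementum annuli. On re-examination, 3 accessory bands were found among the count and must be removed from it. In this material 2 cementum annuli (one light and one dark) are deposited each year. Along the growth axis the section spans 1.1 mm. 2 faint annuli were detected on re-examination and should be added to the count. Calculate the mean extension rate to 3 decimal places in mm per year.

0.085 mm per year

True cementum annulus count = 27 − 3 + 2 = 26.
Dividing by 2 cementum annuli per year: 26 / 2 = 13 years.
Extension rate ≈ 1.1 / 13 = 0.085 mm per year.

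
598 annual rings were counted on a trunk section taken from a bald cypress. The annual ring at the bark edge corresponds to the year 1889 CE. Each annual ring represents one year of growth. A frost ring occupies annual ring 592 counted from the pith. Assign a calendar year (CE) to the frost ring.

1883 CE

The frost ring sits at annual ring 592 from the pith, so 598 − 592 = 6 annual rings formed after it.
1889 − 6 = 1883 CE.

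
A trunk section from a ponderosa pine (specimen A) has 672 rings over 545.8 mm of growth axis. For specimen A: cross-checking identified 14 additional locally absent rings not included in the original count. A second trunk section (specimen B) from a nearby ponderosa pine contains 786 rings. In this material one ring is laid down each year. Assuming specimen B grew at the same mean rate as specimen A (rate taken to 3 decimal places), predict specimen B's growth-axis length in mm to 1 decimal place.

Specimen A: true ring count = 672 + 14 = 686.
A: 545.8 mm over 686 years gives 545.8 / 686 ≈ 0.796 mm/year.
B's length ≈ 0.796 × 786 = 625.7 mm.

625.7 mm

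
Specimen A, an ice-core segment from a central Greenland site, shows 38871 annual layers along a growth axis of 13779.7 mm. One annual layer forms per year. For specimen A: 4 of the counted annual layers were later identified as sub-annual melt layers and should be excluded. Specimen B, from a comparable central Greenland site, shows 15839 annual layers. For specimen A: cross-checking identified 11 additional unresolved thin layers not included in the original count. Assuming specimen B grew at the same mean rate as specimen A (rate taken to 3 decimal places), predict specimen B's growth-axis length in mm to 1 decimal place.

5607.0 mm

Specimen A: adjusted count: 38871 − 4 + 11 = 38878 annual layers.
A: Extension rate ≈ 13779.7 / 38878 = 0.354 mm/year.
Length of B = 0.354 × 15839 = 5607.0 mm.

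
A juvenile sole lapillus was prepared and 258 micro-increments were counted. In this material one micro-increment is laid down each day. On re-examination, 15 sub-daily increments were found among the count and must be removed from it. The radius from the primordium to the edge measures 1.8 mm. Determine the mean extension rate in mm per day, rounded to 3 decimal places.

0.007 mm per day

Adjusted count: 258 − 15 = 243 micro-increments.
1.8 mm over 243 days gives 1.8 / 243 ≈ 0.007 mm per day.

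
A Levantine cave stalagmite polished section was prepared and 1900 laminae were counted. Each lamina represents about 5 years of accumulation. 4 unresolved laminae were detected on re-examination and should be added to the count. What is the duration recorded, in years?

9520 yr

Correcting the raw count gives 1900 + 4 = 1904 true laminae.
Multiplying by 5 years per lamina: 1904 × 5 = 9520 years.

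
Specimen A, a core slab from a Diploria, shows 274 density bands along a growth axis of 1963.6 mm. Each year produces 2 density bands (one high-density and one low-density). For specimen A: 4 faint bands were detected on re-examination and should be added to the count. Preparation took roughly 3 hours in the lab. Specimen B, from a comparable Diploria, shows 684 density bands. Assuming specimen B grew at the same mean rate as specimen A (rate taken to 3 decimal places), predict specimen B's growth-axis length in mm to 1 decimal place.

Specimen A: true density band count = 274 + 4 = 278.
Specimen A: with 2 density bands per year, 278 / 2 = 139 years.
A: 1963.6 mm over 139 years gives 1963.6 / 139 ≈ 14.127 mm per year.
Specimen B: dividing by 2 density bands per year: 684 / 2 = 342 years. B's length ≈ 14.127 × 342 = 4831.4 mm.

4831.4 mm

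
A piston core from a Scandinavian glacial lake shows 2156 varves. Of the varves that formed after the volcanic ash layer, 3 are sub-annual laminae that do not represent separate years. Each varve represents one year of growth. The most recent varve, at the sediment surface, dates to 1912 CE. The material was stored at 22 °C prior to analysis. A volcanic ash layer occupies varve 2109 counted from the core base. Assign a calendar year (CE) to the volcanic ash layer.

1868 CE

2156 − 2109 = 47 varves lie beyond the volcanic ash layer toward the sediment surface.
Excluding 3 false varves: 47 − 3 = 44.
1912 − 44 = 1868 CE.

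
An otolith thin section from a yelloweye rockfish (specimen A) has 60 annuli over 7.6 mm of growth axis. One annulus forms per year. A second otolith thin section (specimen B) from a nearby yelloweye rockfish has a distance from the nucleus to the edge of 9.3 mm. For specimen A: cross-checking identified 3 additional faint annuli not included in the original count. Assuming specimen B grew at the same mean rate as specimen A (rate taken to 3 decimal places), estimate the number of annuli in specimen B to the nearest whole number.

77 annuli

Specimen A: true annulus count = 60 + 3 = 63.
A: Extension rate ≈ 7.6 / 63 = 0.121 mm per year.
B spans 9.3 / 0.121 = 76.86 years ≈ 77 annuli.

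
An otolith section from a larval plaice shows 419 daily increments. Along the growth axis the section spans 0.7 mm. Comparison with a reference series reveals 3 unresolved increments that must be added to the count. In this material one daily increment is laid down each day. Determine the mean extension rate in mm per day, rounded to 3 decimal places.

Correcting the raw count gives 419 + 3 = 422 true daily increments.
0.7 mm over 422 days gives 0.7 / 422 ≈ 0.002 mm per day.

0.002 mm per day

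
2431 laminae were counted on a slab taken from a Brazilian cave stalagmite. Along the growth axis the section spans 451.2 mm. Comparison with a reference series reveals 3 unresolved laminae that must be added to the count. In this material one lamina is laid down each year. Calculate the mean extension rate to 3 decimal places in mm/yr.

0.185 mm/yr

True lamina count = 2431 + 3 = 2434.
451.2 mm over 2434 years gives 451.2 / 2434 ≈ 0.185 mm/yr.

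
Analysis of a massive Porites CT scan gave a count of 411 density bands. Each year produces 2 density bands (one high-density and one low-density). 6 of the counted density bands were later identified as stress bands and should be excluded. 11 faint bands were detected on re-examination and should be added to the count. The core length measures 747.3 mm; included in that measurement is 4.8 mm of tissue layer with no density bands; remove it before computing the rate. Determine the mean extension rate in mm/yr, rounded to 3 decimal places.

3.570 mm/yr

After corrections the count is 411 − 6 + 11 = 416 density bands.
Dividing by 2 density bands per year: 416 / 2 = 208 years.
Net length = 747.3 − 4.8 = 742.5 mm.
742.5 mm over 208 years gives 742.5 / 208 ≈ 3.570 mm/yr.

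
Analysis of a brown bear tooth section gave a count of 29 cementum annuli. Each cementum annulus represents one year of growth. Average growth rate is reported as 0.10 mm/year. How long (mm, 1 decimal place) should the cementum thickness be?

29 years of growth are recorded.
Predicted length = 0.10 mm/year × 29 years = 2.9 mm.

2.9 mm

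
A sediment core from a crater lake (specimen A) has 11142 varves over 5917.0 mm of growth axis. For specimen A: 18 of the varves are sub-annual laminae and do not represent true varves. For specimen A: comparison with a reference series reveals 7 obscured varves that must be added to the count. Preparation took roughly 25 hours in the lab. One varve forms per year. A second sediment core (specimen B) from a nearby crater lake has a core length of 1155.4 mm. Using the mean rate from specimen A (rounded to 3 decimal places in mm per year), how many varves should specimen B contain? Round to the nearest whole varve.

Specimen A: correcting the raw count gives 11142 − 18 + 7 = 11131 true varves.
A: 5917.0 mm over 11131 years gives 5917.0 / 11131 ≈ 0.532 mm/year.
For B, 1155.4 / 0.532 = 2171.80 years ≈ 2172 varves.

2172 varves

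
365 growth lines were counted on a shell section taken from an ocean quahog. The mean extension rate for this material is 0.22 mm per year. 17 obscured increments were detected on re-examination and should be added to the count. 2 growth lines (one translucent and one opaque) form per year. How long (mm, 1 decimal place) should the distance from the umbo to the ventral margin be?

True growth line count = 365 + 17 = 382.
382 growth lines at 2 per year is 382 / 2 = 191 years.
191 years at 0.22 mm/year gives 0.22 × 191 = 42.0 mm.

42.0 mm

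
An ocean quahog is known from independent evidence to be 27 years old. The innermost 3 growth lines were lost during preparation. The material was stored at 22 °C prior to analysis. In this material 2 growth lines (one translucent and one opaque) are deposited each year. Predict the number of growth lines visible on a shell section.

51 growth lines

With 2 growth lines per year, 27 years would produce 27 × 2 = 54 growth lines.
54 − 3 missed = 51 growth lines expected in the prepared section.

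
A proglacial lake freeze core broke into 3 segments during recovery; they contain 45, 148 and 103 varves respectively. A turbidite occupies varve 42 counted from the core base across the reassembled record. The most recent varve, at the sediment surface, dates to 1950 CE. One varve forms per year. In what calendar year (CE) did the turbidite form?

Total varves = 45 + 148 + 103 = 296.
The turbidite sits at varve 42 from the core base, so 296 − 42 = 254 varves formed after it.
1950 − 254 = 1696 CE.

1696 CE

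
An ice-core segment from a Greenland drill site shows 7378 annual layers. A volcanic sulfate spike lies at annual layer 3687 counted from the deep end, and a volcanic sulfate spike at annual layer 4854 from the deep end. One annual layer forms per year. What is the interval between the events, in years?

1167 yr

Separation: 4854 − 3687 = 1167 annual layers.
At one annual layer per year, 1167 years elapsed between them.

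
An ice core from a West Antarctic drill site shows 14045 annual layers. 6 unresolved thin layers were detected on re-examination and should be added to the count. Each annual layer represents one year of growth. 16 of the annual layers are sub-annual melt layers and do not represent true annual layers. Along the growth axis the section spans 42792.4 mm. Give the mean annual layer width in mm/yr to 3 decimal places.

Correcting the raw count gives 14045 − 16 + 6 = 14035 true annual layers.
42792.4 mm over 14035 years gives 42792.4 / 14035 ≈ 3.049 mm/yr.

3.049 mm/yr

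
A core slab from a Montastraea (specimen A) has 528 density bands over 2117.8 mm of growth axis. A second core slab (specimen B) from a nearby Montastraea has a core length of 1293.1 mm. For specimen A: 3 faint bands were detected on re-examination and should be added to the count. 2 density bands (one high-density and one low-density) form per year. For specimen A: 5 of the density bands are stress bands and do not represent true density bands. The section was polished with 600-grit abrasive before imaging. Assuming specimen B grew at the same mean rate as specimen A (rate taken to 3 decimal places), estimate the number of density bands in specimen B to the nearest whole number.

Specimen A: correcting the raw count gives 528 − 5 + 3 = 526 true density bands.
Specimen A: 526 density bands at 2 per year is 526 / 2 = 263 years.
A: 2117.8 mm over 263 years gives 2117.8 / 263 ≈ 8.052 mm/yr.
Specimen B: 1293.1 mm / 8.052 mm per year = 160.59 years; at 2 density bands per year that is 160.59 × 2 ≈ 321 density bands.

321 density bands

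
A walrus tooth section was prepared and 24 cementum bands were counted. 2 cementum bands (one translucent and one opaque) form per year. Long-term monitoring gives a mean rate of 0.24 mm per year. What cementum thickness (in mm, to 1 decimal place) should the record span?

2.9 mm

Dividing by 2 cementum bands per year: 24 / 2 = 12 years.
Predicted length = 0.24 mm/year × 12 years = 2.9 mm.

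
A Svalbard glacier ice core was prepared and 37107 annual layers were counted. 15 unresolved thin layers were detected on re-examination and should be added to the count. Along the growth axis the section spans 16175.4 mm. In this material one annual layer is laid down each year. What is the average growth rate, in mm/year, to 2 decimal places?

0.44 mm/year

Correcting the raw count gives 37107 + 15 = 37122 true annual layers.
16175.4 mm over 37122 years gives 16175.4 / 37122 ≈ 0.44 mm/year.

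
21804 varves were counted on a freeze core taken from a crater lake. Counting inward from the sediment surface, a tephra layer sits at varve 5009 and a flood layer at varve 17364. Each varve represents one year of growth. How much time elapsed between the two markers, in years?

The two markers are separated by 17364 − 5009 = 12355 varves.
One varve per year makes the interval 12355 years.

12355 yr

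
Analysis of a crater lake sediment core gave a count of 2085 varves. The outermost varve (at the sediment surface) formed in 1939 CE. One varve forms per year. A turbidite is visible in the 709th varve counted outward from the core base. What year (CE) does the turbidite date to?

The turbidite sits at varve 709 from the core base, so 2085 − 709 = 1376 varves formed after it.
The varve at the sediment surface is 1939 CE, so the turbidite dates to 1939 − 1376 = 563 CE.

563 CE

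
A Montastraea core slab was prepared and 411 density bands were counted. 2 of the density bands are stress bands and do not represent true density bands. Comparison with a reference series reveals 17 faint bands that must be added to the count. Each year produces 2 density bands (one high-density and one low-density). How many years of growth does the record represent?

213 years

After corrections the count is 411 − 2 + 17 = 426 density bands.
426 density bands at 2 per year is 426 / 2 = 213 years.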